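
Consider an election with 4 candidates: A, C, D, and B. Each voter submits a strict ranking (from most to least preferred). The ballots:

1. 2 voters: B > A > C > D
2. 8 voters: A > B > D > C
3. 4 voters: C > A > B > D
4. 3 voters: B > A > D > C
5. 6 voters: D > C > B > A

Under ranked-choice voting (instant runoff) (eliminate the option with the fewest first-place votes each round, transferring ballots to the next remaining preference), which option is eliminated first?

C

Round 1: A 8, C 4, D 6, B 5. Eliminate C.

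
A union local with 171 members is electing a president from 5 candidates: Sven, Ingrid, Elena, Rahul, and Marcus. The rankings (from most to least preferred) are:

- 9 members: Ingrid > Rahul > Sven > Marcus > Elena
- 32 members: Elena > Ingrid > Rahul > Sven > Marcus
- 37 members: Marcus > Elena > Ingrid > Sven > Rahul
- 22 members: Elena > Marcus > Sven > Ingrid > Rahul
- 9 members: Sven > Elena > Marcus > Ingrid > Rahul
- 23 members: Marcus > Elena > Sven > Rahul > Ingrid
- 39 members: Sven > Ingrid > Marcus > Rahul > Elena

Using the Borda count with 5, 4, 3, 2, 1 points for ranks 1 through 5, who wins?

Elena

Sven: 9·3 + 32·2 + 37·2 + 22·3 + 9·5 + 23·3 + 39·5 = 540
Ingrid: 9·5 + 32·4 + 37·3 + 22·2 + 9·2 + 23·1 + 39·4 = 525
Elena: 9·1 + 32·5 + 37·4 + 22·5 + 9·4 + 23·4 + 39·1 = 594
Rahul: 9·4 + 32·3 + 37·1 + 22·1 + 9·1 + 23·2 + 39·2 = 324
Marcus: 9·2 + 32·1 + 37·5 + 22·4 + 9·3 + 23·5 + 39·3 = 582
Elena has the highest Borda score (594).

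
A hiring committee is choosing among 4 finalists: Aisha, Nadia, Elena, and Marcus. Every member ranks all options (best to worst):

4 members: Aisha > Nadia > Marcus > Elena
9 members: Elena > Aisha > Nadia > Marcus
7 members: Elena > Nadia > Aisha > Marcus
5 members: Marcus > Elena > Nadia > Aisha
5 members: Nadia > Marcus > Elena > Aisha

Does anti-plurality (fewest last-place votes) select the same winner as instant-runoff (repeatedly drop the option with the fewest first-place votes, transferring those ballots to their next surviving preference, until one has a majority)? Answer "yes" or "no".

Anti-plurality — last-place votes: Aisha 10, Nadia 0, Elena 4, Marcus 16. Winner: Nadia.
Instant-runoff — R1 Aisha 4, Nadia 5, Elena 16, Marcus 5 (Elena winner). Winner: Elena.
The two methods disagree.

no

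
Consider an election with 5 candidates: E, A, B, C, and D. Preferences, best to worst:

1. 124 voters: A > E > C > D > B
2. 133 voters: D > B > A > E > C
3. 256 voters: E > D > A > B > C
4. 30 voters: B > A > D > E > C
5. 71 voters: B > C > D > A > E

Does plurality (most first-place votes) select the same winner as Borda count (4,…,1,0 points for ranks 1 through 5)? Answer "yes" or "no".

Plurality — first-place votes: E 256, A 124, B 101, C 0, D 133. Winner: E.
Borda — scores: E 1559, A 1435, B 1059, C 461, D 1626. Winner: D.
The two methods disagree.

no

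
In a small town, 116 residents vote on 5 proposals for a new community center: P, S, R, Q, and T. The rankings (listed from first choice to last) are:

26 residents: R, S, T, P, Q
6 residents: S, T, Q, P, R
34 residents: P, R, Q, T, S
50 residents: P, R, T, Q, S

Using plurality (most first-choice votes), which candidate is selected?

P

First-place votes: P 84, S 6, R 26, Q 0, T 0.
P has the most first-place votes.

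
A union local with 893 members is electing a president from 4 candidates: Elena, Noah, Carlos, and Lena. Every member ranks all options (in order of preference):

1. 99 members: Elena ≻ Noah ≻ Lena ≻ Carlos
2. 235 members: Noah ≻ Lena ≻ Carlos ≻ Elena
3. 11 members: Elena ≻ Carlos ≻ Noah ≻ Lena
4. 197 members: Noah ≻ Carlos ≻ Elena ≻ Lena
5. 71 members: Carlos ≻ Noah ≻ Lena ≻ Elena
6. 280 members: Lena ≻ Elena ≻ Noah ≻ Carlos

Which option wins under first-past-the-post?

First-place votes: Elena 110, Noah 432, Carlos 71, Lena 280.
Noah has the most first-place votes.

Noah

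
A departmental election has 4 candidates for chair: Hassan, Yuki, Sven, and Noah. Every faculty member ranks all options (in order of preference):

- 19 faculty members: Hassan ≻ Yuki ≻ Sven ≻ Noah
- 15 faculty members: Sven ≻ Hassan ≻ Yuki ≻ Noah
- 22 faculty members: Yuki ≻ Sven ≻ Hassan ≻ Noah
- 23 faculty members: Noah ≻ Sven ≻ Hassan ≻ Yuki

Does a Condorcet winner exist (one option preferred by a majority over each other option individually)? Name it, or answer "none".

none

Checking pairwise contests:
Sven beats Hassan 60–19.
Hassan beats Yuki 57–22.
Yuki beats Sven 41–38.
Hassan beats Noah 56–23.
Every option loses at least one head-to-head, so there is no Condorcet winner.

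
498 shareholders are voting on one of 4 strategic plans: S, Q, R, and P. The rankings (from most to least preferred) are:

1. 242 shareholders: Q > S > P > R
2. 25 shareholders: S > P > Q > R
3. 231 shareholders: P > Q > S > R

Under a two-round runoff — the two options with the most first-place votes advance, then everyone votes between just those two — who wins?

P

Round 1 first-place votes: S 25, Q 242, R 0, P 231.
Q and P advance.
Runoff: Q is preferred to P by 242 voters; P by 256.
P wins the runoff.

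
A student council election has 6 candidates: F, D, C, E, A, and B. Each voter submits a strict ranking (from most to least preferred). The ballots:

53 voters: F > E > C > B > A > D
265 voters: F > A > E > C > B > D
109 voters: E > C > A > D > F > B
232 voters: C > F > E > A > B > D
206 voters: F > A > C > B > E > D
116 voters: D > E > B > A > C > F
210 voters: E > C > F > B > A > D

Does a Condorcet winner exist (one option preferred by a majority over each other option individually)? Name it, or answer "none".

none

Checking pairwise contests:
C beats F 667–524.
F beats D 966–225.
E beats C 753–438.
F beats E 756–435.
F beats A 966–225.
F beats B 1075–116.
Every option loses at least one head-to-head, so there is no Condorcet winner.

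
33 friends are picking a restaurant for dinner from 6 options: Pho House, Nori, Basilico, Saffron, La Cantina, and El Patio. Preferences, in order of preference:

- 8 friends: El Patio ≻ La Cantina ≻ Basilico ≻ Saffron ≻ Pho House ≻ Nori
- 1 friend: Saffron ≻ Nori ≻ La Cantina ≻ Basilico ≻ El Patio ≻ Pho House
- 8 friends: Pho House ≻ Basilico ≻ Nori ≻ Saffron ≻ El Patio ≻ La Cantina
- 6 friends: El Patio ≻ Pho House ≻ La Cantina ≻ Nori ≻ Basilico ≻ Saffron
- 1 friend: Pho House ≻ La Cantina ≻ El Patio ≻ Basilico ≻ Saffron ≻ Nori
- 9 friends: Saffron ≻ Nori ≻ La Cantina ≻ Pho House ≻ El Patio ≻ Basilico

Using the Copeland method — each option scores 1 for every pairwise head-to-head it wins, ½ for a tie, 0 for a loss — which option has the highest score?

Pho House: beats Nori, Basilico, and El Patio; loses to Saffron and La Cantina → score 3.
Nori: beats La Cantina and El Patio; loses to Pho House, Basilico, and Saffron → score 2.
Basilico: beats Nori and Saffron; loses to Pho House, La Cantina, and El Patio → score 2.
Saffron: beats Pho House, Nori, La Cantina, and El Patio; loses to Basilico → score 4.
La Cantina: beats Pho House and Basilico; loses to Nori, Saffron, and El Patio → score 2.
El Patio: beats Basilico and La Cantina; loses to Pho House, Nori, and Saffron → score 2.
Saffron has the best pairwise record.

Saffron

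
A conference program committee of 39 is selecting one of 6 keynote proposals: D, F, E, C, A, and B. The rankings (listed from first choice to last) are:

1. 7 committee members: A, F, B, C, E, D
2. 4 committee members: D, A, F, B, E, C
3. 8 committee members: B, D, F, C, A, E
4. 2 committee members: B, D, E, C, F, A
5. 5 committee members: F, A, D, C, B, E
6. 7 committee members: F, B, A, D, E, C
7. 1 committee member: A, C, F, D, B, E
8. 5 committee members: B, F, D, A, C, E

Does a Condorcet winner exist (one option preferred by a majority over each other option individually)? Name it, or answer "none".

F

F vs D: 25–14 for F.
F vs E: 37–2 for F.
F vs C: 36–3 for F.
F vs A: 27–12 for F.
F vs B: 24–15 for F.
F beats every other option head-to-head.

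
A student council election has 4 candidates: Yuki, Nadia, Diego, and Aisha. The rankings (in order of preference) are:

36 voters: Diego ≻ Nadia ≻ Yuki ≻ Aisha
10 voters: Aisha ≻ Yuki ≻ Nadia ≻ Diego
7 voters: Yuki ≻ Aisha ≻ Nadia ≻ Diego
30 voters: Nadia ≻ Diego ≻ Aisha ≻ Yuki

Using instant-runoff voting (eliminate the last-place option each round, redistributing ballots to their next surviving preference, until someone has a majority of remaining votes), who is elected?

Round 1: Yuki 7, Nadia 30, Diego 36, Aisha 10. Eliminate Yuki.
Round 2: Nadia 30, Diego 36, Aisha 17. Eliminate Aisha.
Round 3: Nadia 47, Diego 36. Nadia has a majority.

Nadia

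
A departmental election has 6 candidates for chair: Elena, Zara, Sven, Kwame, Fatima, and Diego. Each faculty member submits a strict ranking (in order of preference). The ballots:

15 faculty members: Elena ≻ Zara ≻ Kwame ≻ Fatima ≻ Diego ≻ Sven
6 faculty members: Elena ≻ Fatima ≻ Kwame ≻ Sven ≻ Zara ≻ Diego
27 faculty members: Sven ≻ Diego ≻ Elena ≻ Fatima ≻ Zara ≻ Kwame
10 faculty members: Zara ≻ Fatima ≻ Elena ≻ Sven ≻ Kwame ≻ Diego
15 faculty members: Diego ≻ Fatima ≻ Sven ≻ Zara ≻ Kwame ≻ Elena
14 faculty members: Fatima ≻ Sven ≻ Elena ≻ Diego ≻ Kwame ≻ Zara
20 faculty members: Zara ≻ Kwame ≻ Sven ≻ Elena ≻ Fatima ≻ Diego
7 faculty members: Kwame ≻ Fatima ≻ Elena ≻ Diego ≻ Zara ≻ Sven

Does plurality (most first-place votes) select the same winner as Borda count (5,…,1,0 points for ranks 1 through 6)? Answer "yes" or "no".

Plurality — first-place votes: Elena 21, Zara 30, Sven 27, Kwame 7, Fatima 14, Diego 15. Winner: Zara.
Borda — scores: Elena 319, Zara 280, Sven 328, Kwame 217, Fatima 326, Diego 240. Winner: Sven.
The two methods disagree.

no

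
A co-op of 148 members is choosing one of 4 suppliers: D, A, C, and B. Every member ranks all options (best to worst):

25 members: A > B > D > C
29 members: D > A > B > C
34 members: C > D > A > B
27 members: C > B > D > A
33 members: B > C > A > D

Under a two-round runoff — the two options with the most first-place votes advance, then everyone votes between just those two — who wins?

Round 1 first-place votes: D 29, A 25, C 61, B 33.
C and B advance.
Runoff: C is preferred to B by 61 voters; B by 87.
B wins the runoff.

B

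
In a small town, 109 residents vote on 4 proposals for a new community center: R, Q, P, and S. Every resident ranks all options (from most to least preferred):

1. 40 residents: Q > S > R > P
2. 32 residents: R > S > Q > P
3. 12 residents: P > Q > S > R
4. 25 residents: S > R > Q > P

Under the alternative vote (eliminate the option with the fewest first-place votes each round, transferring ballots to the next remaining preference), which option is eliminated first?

P

Round 1: R 32, Q 40, P 12, S 25. Eliminate P.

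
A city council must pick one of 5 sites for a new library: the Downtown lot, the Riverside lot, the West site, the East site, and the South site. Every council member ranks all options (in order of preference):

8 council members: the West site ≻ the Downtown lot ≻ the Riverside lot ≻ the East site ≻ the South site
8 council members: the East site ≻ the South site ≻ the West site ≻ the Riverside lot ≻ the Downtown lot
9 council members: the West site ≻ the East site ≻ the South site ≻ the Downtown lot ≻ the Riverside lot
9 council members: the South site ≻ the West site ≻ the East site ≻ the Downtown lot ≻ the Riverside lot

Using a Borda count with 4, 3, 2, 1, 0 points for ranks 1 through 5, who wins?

the West site

the Downtown lot: 8·3 + 8·0 + 9·1 + 9·1 = 42
the Riverside lot: 8·2 + 8·1 + 9·0 + 9·0 = 24
the West site: 8·4 + 8·2 + 9·4 + 9·3 = 111
the East site: 8·1 + 8·4 + 9·3 + 9·2 = 85
the South site: 8·0 + 8·3 + 9·2 + 9·4 = 78
the West site has the highest Borda score (111).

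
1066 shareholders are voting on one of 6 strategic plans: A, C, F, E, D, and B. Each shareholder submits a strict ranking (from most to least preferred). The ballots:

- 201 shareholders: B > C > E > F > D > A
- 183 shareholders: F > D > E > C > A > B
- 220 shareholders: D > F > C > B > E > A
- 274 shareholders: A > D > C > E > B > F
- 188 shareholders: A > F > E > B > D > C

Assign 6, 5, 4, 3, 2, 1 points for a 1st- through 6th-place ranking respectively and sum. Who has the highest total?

A: 201·1 + 183·2 + 220·1 + 274·6 + 188·6 = 3559
C: 201·5 + 183·3 + 220·4 + 274·4 + 188·1 = 3718
F: 201·3 + 183·6 + 220·5 + 274·1 + 188·5 = 4015
E: 201·4 + 183·4 + 220·2 + 274·3 + 188·4 = 3550
D: 201·2 + 183·5 + 220·6 + 274·5 + 188·2 = 4383
B: 201·6 + 183·1 + 220·3 + 274·2 + 188·3 = 3161
D has the highest Borda score (4383).

D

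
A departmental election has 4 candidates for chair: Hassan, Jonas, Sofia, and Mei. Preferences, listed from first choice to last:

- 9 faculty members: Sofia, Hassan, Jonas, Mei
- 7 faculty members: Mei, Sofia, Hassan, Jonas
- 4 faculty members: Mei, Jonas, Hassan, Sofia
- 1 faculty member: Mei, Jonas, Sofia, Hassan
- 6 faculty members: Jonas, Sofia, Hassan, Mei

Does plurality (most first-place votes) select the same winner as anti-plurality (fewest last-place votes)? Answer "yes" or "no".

Plurality — first-place votes: Hassan 0, Jonas 6, Sofia 9, Mei 12. Winner: Mei.
Anti-plurality — last-place votes: Hassan 1, Jonas 7, Sofia 4, Mei 15. Winner: Hassan.
The two methods disagree.

no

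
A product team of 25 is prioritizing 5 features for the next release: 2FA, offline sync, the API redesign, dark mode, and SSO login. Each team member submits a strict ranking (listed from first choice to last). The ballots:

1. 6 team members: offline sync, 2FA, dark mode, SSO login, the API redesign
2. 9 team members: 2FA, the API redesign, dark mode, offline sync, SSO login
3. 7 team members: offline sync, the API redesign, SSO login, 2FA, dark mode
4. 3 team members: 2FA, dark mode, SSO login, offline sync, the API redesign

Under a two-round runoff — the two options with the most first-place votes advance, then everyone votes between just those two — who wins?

offline sync

Round 1 first-place votes: 2FA 12, offline sync 13, the API redesign 0, dark mode 0, SSO login 0.
offline sync and 2FA advance.
Runoff: offline sync is preferred to 2FA by 13 voters; 2FA by 12.
offline sync wins the runoff.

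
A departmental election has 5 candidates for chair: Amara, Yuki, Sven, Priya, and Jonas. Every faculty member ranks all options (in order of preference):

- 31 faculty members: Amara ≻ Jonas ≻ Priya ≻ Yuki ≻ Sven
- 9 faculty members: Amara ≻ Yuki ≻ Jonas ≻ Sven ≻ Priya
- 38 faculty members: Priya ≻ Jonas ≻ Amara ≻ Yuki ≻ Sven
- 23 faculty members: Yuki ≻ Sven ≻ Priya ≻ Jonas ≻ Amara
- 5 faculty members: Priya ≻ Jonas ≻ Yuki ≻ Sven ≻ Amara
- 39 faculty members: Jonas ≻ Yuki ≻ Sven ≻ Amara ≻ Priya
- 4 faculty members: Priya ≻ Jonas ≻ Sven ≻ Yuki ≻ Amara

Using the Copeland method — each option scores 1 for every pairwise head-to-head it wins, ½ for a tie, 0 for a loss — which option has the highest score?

Jonas

Amara: beats Yuki, Sven, and Priya; loses to Jonas → score 3.
Yuki: beats Sven; loses to Amara, Priya, and Jonas → score 1.
Sven: loses to Amara, Yuki, Priya, and Jonas → score 0.
Priya: beats Yuki and Sven; loses to Amara and Jonas → score 2.
Jonas: beats Amara, Yuki, Sven, and Priya → score 4.
Jonas has the best pairwise record.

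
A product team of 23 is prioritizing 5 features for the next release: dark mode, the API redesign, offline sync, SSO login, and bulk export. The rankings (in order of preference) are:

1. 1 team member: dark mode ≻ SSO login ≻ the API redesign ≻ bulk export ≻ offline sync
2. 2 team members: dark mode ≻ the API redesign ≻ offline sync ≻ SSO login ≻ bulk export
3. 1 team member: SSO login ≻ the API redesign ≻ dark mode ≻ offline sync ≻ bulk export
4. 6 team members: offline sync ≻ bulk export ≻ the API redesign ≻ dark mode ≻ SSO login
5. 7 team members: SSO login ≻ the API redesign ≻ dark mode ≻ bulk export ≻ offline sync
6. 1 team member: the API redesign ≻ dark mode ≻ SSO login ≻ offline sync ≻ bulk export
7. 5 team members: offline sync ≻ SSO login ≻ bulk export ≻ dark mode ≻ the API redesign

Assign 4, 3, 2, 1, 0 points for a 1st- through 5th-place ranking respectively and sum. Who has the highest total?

dark mode: 1·4 + 2·4 + 1·2 + 6·1 + 7·2 + 1·3 + 5·1 = 42
the API redesign: 1·2 + 2·3 + 1·3 + 6·2 + 7·3 + 1·4 + 5·0 = 48
offline sync: 1·0 + 2·2 + 1·1 + 6·4 + 7·0 + 1·1 + 5·4 = 50
SSO login: 1·3 + 2·1 + 1·4 + 6·0 + 7·4 + 1·2 + 5·3 = 54
bulk export: 1·1 + 2·0 + 1·0 + 6·3 + 7·1 + 1·0 + 5·2 = 36
SSO login has the highest Borda score (54).

SSO login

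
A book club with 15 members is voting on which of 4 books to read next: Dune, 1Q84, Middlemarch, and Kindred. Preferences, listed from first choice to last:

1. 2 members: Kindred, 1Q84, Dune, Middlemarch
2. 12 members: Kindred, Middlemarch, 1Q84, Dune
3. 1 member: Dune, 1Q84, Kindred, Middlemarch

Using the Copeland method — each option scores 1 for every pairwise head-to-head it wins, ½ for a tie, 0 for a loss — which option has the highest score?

Dune: loses to 1Q84, Middlemarch, and Kindred → score 0.
1Q84: beats Dune; loses to Middlemarch and Kindred → score 1.
Middlemarch: beats Dune and 1Q84; loses to Kindred → score 2.
Kindred: beats Dune, 1Q84, and Middlemarch → score 3.
Kindred has the best pairwise record.

Kindred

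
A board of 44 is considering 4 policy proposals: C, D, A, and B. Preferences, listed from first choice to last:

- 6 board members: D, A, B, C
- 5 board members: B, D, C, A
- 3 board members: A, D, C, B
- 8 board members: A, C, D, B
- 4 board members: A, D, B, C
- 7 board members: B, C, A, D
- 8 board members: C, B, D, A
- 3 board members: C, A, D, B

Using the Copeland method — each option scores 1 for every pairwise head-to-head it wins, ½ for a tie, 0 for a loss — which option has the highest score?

C: beats D and A; ties B → score 2.5.
D: beats B; loses to C and A → score 1.
A: beats D and B; loses to C → score 2.
B: ties C; loses to D and A → score 0.5.
C has the best pairwise record.

C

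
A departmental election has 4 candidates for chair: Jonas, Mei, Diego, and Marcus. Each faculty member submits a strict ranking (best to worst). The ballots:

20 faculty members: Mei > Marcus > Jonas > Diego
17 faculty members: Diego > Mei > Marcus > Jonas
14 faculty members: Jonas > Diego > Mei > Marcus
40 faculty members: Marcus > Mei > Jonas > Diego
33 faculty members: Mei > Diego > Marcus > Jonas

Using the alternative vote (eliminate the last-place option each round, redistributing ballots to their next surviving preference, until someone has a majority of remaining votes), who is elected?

Mei

Round 1: Jonas 14, Mei 53, Diego 17, Marcus 40. Eliminate Jonas.
Round 2: Mei 53, Diego 31, Marcus 40. Eliminate Diego.
Round 3: Mei 84, Marcus 40. Mei has a majority.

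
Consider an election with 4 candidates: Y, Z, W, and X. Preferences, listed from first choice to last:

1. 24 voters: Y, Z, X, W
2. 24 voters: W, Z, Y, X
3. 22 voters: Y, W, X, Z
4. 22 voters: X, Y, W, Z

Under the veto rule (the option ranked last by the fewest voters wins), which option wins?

Y

Last-place votes: Y 0, Z 44, W 24, X 24.
Y is ranked last by the fewest voters, so Y wins.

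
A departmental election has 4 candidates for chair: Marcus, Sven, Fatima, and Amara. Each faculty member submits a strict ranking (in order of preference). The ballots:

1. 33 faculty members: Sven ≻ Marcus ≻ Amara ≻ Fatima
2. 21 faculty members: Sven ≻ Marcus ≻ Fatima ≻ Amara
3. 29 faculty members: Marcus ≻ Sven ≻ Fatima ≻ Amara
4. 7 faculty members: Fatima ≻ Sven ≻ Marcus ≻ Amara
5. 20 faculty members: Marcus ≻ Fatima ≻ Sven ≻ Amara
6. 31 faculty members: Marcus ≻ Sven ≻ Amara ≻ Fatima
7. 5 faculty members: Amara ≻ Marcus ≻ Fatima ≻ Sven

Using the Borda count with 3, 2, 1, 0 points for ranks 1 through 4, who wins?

Marcus: 33·2 + 21·2 + 29·3 + 7·1 + 20·3 + 31·3 + 5·2 = 365
Sven: 33·3 + 21·3 + 29·2 + 7·2 + 20·1 + 31·2 + 5·0 = 316
Fatima: 33·0 + 21·1 + 29·1 + 7·3 + 20·2 + 31·0 + 5·1 = 116
Amara: 33·1 + 21·0 + 29·0 + 7·0 + 20·0 + 31·1 + 5·3 = 79
Marcus has the highest Borda score (365).

Marcus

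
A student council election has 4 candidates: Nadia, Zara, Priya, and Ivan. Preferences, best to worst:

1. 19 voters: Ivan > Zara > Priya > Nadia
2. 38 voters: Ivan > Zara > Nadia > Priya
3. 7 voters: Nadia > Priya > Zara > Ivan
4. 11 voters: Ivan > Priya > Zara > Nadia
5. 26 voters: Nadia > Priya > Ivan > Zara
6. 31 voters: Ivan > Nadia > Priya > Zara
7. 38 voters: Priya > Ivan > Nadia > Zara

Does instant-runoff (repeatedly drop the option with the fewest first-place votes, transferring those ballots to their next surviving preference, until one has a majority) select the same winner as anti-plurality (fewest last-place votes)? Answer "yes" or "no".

yes

Instant-runoff — R1 Nadia 33, Zara 0, Priya 38, Ivan 99 (Ivan winner). Winner: Ivan.
Anti-plurality — last-place votes: Nadia 30, Zara 95, Priya 38, Ivan 7. Winner: Ivan.
The two methods agree.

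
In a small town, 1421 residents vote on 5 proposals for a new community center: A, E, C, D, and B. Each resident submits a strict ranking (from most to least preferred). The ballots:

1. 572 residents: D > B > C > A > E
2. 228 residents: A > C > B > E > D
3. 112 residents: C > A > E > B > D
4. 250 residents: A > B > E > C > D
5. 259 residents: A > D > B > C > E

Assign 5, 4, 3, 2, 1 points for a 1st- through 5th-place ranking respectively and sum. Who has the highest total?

A: 572·2 + 228·5 + 112·4 + 250·5 + 259·5 = 5277
E: 572·1 + 228·2 + 112·3 + 250·3 + 259·1 = 2373
C: 572·3 + 228·4 + 112·5 + 250·2 + 259·2 = 4206
D: 572·5 + 228·1 + 112·1 + 250·1 + 259·4 = 4486
B: 572·4 + 228·3 + 112·2 + 250·4 + 259·3 = 4973
A has the highest Borda score (5277).

A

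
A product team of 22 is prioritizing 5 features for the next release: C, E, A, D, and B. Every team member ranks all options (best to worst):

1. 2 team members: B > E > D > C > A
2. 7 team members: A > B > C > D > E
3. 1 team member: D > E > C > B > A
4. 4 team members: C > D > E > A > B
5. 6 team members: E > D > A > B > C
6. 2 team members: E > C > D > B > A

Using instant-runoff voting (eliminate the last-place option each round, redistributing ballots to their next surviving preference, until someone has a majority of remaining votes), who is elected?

Round 1: C 4, E 8, A 7, D 1, B 2. Eliminate D.
Round 2: C 4, E 9, A 7, B 2. Eliminate B.
Round 3: C 4, E 11, A 7. Eliminate C.
Round 4: E 15, A 7. E has a majority.

E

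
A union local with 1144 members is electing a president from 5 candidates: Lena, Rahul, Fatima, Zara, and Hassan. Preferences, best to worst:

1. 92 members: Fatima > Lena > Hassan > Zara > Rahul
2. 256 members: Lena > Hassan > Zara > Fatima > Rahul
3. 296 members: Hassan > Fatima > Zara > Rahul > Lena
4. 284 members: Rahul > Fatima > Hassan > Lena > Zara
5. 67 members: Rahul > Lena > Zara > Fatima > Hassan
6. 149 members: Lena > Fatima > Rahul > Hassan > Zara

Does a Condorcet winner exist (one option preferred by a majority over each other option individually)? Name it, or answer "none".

Fatima vs Lena: 672–472 for Fatima.
Fatima vs Rahul: 793–351 for Fatima.
Fatima vs Zara: 821–323 for Fatima.
Fatima vs Hassan: 592–552 for Fatima.
Fatima beats every other option head-to-head.

Fatima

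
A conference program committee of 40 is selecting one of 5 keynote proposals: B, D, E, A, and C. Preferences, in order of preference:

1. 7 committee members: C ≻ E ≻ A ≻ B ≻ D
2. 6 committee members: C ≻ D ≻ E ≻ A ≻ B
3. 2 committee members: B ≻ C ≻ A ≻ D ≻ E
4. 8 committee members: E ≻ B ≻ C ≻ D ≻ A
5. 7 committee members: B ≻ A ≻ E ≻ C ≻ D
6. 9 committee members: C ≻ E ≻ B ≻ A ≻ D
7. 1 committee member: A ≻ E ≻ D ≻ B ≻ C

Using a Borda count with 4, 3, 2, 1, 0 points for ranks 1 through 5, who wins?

B: 7·1 + 6·0 + 2·4 + 8·3 + 7·4 + 9·2 + 1·1 = 86
D: 7·0 + 6·3 + 2·1 + 8·1 + 7·0 + 9·0 + 1·2 = 30
E: 7·3 + 6·2 + 2·0 + 8·4 + 7·2 + 9·3 + 1·3 = 109
A: 7·2 + 6·1 + 2·2 + 8·0 + 7·3 + 9·1 + 1·4 = 58
C: 7·4 + 6·4 + 2·3 + 8·2 + 7·1 + 9·4 + 1·0 = 117
C has the highest Borda score (117).

C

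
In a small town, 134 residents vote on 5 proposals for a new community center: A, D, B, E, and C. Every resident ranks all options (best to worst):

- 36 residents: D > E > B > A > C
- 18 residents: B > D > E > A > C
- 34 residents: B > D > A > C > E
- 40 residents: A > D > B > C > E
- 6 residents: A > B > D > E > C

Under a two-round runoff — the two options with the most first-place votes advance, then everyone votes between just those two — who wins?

B

Round 1 first-place votes: A 46, D 36, B 52, E 0, C 0.
B and A advance.
Runoff: B is preferred to A by 88 voters; A by 46.
B wins the runoff.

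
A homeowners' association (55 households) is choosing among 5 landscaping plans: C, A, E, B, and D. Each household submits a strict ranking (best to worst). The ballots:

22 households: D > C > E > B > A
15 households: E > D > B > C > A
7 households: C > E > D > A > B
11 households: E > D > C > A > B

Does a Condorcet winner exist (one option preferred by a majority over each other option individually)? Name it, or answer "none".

none

Checking pairwise contests:
D beats C 48–7.
C beats A 55–0.
C beats E 29–26.
C beats B 40–15.
E beats D 33–22.
Every option loses at least one head-to-head, so there is no Condorcet winner.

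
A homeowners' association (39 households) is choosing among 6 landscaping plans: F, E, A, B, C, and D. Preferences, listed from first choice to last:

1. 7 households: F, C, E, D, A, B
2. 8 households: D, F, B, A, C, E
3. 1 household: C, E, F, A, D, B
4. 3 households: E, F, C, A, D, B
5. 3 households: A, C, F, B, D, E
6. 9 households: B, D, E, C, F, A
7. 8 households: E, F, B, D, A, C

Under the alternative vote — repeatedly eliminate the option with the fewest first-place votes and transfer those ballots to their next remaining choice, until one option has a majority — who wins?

Round 1: F 7, E 11, A 3, B 9, C 1, D 8. Eliminate C.
Round 2: F 7, E 12, A 3, B 9, D 8. Eliminate A.
Round 3: F 10, E 12, B 9, D 8. Eliminate D.
Round 4: F 18, E 12, B 9. Eliminate B.
Round 5: F 18, E 21. E has a majority.

E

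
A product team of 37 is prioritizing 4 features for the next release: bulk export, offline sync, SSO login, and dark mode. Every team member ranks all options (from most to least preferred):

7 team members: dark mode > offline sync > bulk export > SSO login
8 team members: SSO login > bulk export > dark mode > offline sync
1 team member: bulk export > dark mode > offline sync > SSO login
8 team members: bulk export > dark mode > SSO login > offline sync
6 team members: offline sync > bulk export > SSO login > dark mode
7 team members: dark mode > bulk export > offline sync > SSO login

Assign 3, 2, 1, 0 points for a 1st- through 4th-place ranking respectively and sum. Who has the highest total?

bulk export: 7·1 + 8·2 + 1·3 + 8·3 + 6·2 + 7·2 = 76
offline sync: 7·2 + 8·0 + 1·1 + 8·0 + 6·3 + 7·1 = 40
SSO login: 7·0 + 8·3 + 1·0 + 8·1 + 6·1 + 7·0 = 38
dark mode: 7·3 + 8·1 + 1·2 + 8·2 + 6·0 + 7·3 = 68
bulk export has the highest Borda score (76).

bulk export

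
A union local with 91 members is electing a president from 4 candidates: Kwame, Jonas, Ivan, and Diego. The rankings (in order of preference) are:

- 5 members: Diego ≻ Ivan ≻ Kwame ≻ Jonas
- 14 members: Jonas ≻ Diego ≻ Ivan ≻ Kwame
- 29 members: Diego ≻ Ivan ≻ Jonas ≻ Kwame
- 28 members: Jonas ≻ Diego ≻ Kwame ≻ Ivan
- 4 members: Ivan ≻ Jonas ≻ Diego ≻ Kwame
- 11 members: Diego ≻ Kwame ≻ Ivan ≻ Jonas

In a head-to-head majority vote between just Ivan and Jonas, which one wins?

Voters preferring Ivan to Jonas: 49; preferring Jonas to Ivan: 42.
Ivan wins the head-to-head.

Ivan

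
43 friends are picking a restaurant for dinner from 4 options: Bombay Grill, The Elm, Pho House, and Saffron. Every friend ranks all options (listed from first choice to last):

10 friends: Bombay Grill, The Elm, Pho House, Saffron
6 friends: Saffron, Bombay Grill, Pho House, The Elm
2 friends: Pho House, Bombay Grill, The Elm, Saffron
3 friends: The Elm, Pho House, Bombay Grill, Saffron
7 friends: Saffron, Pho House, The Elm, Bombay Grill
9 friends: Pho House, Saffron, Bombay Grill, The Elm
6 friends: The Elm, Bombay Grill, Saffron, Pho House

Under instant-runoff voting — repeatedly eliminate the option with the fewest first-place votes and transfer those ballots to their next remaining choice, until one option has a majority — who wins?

Round 1: Bombay Grill 10, The Elm 9, Pho House 11, Saffron 13. Eliminate The Elm.
Round 2: Bombay Grill 16, Pho House 14, Saffron 13. Eliminate Saffron.
Round 3: Bombay Grill 22, Pho House 21. Bombay Grill has a majority.

Bombay Grill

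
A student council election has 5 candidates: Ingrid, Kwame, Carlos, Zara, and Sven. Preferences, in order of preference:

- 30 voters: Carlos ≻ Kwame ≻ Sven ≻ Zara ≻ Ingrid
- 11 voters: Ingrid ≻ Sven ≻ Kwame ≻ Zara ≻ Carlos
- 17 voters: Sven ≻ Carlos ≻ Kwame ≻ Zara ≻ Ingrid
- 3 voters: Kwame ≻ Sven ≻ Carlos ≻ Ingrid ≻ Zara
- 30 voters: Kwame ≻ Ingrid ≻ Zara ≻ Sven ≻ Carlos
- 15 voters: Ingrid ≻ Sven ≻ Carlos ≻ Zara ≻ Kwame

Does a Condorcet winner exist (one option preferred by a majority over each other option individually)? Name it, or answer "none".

none

Checking pairwise contests:
Kwame beats Ingrid 80–26.
Carlos beats Kwame 62–44.
Ingrid beats Carlos 56–50.
Ingrid beats Zara 59–47.
Ingrid beats Sven 56–50.
Every option loses at least one head-to-head, so there is no Condorcet winner.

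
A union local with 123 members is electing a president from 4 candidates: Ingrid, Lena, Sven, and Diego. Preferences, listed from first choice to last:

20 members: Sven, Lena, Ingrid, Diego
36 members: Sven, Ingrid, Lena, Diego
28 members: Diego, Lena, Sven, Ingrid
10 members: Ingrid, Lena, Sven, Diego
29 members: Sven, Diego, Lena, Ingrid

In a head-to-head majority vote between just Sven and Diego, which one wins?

Voters preferring Sven to Diego: 95; preferring Diego to Sven: 28.
Sven wins the head-to-head.

Sven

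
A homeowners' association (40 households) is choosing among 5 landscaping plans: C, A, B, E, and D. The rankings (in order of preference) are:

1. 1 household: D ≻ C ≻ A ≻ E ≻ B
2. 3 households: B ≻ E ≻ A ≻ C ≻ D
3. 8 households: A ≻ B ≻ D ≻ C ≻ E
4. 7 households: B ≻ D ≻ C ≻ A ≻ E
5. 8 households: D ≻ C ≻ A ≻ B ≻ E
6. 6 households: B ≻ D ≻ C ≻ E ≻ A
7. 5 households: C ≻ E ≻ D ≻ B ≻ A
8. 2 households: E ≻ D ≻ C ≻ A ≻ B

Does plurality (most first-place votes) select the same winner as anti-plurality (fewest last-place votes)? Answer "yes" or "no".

Plurality — first-place votes: C 5, A 8, B 16, E 2, D 9. Winner: B.
Anti-plurality — last-place votes: C 0, A 11, B 3, E 23, D 3. Winner: C.
The two methods disagree.

no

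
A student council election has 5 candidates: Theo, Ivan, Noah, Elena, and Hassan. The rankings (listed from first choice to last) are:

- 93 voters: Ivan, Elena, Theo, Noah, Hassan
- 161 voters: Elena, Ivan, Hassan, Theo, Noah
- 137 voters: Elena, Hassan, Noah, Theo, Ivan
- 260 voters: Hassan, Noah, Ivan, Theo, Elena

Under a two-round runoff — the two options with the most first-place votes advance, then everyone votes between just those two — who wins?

Elena

Round 1 first-place votes: Theo 0, Ivan 93, Noah 0, Elena 298, Hassan 260.
Elena and Hassan advance.
Runoff: Elena is preferred to Hassan by 391 voters; Hassan by 260.
Elena wins the runoff.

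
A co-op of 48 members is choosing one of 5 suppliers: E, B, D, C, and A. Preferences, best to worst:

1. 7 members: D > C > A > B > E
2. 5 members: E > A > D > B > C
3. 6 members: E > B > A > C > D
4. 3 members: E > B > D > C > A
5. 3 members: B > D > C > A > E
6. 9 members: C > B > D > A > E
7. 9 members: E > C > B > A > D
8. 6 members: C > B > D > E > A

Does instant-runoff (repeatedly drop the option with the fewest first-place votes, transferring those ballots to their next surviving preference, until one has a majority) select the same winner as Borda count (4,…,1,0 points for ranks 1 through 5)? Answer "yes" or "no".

yes

Instant-runoff — R1 E 23, B 3, D 7, C 15, A 0 (A out); R2 E 23, B 3, D 7, C 15 (B out); R3 E 23, D 10, C 15 (D out); R4 E 23, C 25 (C winner). Winner: C.
Borda — scores: E 98, B 114, D 83, C 123, A 62. Winner: C.
The two methods agree.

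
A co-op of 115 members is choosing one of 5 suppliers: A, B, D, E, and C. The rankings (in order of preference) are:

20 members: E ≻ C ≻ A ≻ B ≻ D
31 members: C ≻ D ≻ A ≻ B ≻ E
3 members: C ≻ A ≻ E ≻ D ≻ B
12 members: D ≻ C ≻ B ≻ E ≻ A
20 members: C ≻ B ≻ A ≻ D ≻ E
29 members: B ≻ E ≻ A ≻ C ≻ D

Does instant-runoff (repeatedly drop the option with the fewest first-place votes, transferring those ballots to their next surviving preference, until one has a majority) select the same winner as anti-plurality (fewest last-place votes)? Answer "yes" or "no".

Instant-runoff — R1 A 0, B 29, D 12, E 20, C 54 (A out); R2 B 29, D 12, E 20, C 54 (D out); R3 B 29, E 20, C 66 (C winner). Winner: C.
Anti-plurality — last-place votes: A 12, B 3, D 49, E 51, C 0. Winner: C.
The two methods agree.

yes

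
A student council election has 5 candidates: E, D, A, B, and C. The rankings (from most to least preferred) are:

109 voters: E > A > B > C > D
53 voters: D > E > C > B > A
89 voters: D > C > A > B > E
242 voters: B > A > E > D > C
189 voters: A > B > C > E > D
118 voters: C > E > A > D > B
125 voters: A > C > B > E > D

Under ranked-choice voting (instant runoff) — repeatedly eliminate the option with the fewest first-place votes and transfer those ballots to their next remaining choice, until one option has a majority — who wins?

Round 1: E 109, D 142, A 314, B 242, C 118. Eliminate E.
Round 2: D 142, A 423, B 242, C 118. Eliminate C.
Round 3: D 142, A 541, B 242. A has a majority.

A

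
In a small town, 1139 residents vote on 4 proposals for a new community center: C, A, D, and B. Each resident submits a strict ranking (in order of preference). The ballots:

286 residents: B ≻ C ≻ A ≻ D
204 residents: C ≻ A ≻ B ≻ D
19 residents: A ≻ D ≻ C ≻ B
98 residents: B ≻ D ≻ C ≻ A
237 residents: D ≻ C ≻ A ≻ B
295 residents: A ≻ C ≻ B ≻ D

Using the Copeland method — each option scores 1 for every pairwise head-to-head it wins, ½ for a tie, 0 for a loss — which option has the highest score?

C

C: beats A, D, and B → score 3.
A: beats D and B; loses to C → score 2.
D: loses to C, A, and B → score 0.
B: beats D; loses to C and A → score 1.
C has the best pairwise record.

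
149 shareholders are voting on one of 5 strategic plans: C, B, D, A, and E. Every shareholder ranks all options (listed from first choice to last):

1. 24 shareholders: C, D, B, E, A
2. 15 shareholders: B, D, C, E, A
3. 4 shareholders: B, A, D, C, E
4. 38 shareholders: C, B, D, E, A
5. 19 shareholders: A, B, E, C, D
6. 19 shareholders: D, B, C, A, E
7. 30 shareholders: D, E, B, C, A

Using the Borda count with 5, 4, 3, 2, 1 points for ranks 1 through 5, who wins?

B

C: 24·5 + 15·3 + 4·2 + 38·5 + 19·2 + 19·3 + 30·2 = 518
B: 24·3 + 15·5 + 4·5 + 38·4 + 19·4 + 19·4 + 30·3 = 561
D: 24·4 + 15·4 + 4·3 + 38·3 + 19·1 + 19·5 + 30·5 = 546
A: 24·1 + 15·1 + 4·4 + 38·1 + 19·5 + 19·2 + 30·1 = 256
E: 24·2 + 15·2 + 4·1 + 38·2 + 19·3 + 19·1 + 30·4 = 354
B has the highest Borda score (561).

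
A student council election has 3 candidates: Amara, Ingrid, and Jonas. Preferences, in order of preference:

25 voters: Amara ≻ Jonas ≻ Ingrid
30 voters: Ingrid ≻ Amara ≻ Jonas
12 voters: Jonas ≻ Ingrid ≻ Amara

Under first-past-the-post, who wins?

First-place votes: Amara 25, Ingrid 30, Jonas 12.
Ingrid has the most first-place votes.

Ingrid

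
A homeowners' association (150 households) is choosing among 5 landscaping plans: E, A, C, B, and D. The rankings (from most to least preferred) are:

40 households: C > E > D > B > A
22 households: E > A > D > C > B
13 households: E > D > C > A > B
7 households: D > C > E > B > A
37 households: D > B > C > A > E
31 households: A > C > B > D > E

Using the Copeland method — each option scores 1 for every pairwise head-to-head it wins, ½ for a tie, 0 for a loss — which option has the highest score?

D

E: beats A and B; ties D; loses to C → score 2.5.
A: loses to E, C, B, and D → score 0.
C: beats E, A, and B; loses to D → score 3.
B: beats A; loses to E, C, and D → score 1.
D: beats A, C, and B; ties E → score 3.5.
D has the best pairwise record.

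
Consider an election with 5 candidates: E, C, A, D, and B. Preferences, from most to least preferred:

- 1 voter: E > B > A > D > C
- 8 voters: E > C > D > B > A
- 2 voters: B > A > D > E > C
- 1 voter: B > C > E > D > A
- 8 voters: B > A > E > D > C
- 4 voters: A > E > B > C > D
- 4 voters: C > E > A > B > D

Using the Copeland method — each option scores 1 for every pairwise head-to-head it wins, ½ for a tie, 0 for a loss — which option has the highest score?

E

E: beats C, D, and B; ties A → score 3.5.
C: beats D; loses to E, A, and B → score 1.
A: beats C and D; ties E; loses to B → score 2.5.
D: loses to E, C, A, and B → score 0.
B: beats C, A, and D; loses to E → score 3.
E has the best pairwise record.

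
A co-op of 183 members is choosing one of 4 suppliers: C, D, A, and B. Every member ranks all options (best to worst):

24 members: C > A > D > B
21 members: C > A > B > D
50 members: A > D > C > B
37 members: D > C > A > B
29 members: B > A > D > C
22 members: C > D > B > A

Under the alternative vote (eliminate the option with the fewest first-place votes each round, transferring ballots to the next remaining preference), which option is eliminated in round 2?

Round 1: C 67, D 37, A 50, B 29. Eliminate B.
Round 2: C 67, D 37, A 79. Eliminate D.

D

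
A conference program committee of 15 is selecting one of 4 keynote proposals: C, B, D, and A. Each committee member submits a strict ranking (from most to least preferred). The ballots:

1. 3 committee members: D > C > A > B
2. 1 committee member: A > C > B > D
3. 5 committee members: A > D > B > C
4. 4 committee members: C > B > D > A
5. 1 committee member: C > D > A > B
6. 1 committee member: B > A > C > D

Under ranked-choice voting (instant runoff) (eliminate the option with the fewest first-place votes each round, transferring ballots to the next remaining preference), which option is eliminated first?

B

Round 1: C 5, B 1, D 3, A 6. Eliminate B.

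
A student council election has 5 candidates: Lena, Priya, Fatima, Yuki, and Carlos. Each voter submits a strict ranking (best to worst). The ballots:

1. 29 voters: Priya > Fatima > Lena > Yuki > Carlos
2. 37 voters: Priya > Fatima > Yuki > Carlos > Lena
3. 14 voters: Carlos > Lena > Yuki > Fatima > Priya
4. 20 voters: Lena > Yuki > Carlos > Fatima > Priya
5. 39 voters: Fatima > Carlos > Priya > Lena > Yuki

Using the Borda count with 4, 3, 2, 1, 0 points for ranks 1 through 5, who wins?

Fatima

Lena: 29·2 + 37·0 + 14·3 + 20·4 + 39·1 = 219
Priya: 29·4 + 37·4 + 14·0 + 20·0 + 39·2 = 342
Fatima: 29·3 + 37·3 + 14·1 + 20·1 + 39·4 = 388
Yuki: 29·1 + 37·2 + 14·2 + 20·3 + 39·0 = 191
Carlos: 29·0 + 37·1 + 14·4 + 20·2 + 39·3 = 250
Fatima has the highest Borda score (388).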